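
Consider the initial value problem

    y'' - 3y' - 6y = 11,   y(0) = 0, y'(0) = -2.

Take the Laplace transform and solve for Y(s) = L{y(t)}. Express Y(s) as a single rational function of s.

Take the Laplace transform of both sides.
The derivative rules (L{y''} = s^2 Y - s·y(0) - y'(0) and L{y'} = sY - y(0), with y(0) = 0, y'(0) = -2) turn the left side into (s^2 - 3*s - 6)Y - (-2).
The right side is L{11} = 11/s.
So (s^2 - 3*s - 6)Y = 11/s + (-2).
Solve for Y(s) and write it as one ratio of polynomials.

Y(s) = (-2*s + 11)/(s^3 - 3*s^2 - 6*s)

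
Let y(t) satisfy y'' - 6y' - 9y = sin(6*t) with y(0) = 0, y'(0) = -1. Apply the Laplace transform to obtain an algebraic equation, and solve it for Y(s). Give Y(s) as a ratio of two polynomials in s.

Apply the Laplace transform to the equation.
The derivative rules (L{y''} = s^2 Y - s·y(0) - y'(0) and L{y'} = sY - y(0), with y(0) = 0, y'(0) = -1) turn the left side into (s^2 - 6*s - 9)Y - (-1).
The right side is L{sin(6*t)} = 6/(s^2 + 36).
So (s^2 - 6*s - 9)Y = 6/(s^2 + 36) + (-1).
Isolate Y and clear denominators.

Y(s) = (-s^2 - 30)/(s^4 - 6*s^3 + 27*s^2 - 216*s - 324)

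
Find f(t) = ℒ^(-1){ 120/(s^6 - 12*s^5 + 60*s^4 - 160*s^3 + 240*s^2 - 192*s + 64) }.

Rewrite the denominator: s^6 - 12*s^5 + 60*s^4 - 160*s^3 + 240*s^2 - 192*s + 64 = (s - 2)^6.
The form in (s - 2) signals a first-shifting-theorem factor e^(2t).
Since L{t^5} = 5!/s^6 = 120/s^6, the inverse is t^5*exp(2*t).

f(t) = t^5*exp(2*t)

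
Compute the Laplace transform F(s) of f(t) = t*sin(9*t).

F(s) = 18*s/(s^2 + 81)^2

L{sin(9t)} = 9/(s^2 + 81).
Then apply L{t·g(t)} = -d/ds[G(s)] with G(s) = 9/(s^2 + 81):
differentiating 1 time and applying the sign gives 18*s/(s^2 + 81)^2.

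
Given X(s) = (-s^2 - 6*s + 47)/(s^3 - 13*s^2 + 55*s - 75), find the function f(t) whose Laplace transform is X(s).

f(t) = -4*t*exp(5*t) - 6*exp(5*t) + 5*exp(3*t)

Factor the denominator: s^3 - 13*s^2 + 55*s - 75 = (s - 5)^2*(s - 3).
Partial fraction decomposition gives [-6/(s - 5)] + [-4/(s - 5)^2] + [5/(s - 3)].
Invert each term: -6/(s - 5) ↔ -6e^(5t); -4/(s - 5)^2 ↔ -4t·e^(5t); 5/(s - 3) ↔ 5e^(3t).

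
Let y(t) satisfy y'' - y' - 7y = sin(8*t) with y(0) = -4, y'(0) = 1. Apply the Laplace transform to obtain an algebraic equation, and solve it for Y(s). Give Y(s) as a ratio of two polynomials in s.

Y(s) = (-4*s^3 + 5*s^2 - 256*s + 328)/(s^4 - s^3 + 57*s^2 - 64*s - 448)

Take the Laplace transform of both sides.
The derivative rules (L{y''} = s^2 Y - s·y(0) - y'(0) and L{y'} = sY - y(0), with y(0) = -4, y'(0) = 1) turn the left side into (s^2 - s - 7)Y - (-4*s + 5).
The right side is L{sin(8*t)} = 8/(s^2 + 64).
So (s^2 - s - 7)Y = 8/(s^2 + 64) + (-4*s + 5).
Divide through and combine into a single rational function.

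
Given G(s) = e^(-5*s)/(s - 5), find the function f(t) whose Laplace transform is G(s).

f(t) = Heaviside(t - 5)*(exp(5*t - 25))

The factor e^(-5s) signals a time shift by c = 5 (second shifting theorem).
L{e^(5t)} = 1/(s - 5), so L^-1{1/(s - 5)} = e^(5*t).
Hence the inverse is u(t - 5) times that function evaluated at t - 5.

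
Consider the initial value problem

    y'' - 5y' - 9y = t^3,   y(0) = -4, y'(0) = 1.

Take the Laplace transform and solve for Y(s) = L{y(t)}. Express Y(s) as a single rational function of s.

Y(s) = (-4*s^5 + 21*s^4 + 6)/(s^6 - 5*s^5 - 9*s^4)

Laplace-transform each side.
Using L{y''} = s^2 Y - s·y(0) - y'(0) and L{y'} = sY - y(0), with y(0) = -4, y'(0) = 1, the left side becomes (s^2 - 5*s - 9)Y - (-4*s + 21).
The right side is L{t^3} = 6/s^4.
So (s^2 - 5*s - 9)Y = 6/s^4 + (-4*s + 21).
Isolate Y and clear denominators.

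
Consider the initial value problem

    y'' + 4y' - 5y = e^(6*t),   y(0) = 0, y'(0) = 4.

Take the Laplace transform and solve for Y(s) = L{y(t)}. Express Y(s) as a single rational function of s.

Transform both sides with L{·}.
Using L{y''} = s^2 Y - s·y(0) - y'(0) and L{y'} = sY - y(0), with y(0) = 0, y'(0) = 4, the left side becomes (s^2 + 4*s - 5)Y - (4).
The right side is L{e^(6*t)} = 1/(s - 6).
So (s^2 + 4*s - 5)Y = 1/(s - 6) + (4).
Divide through and combine into a single rational function.

Y(s) = (4*s - 23)/(s^3 - 2*s^2 - 29*s + 30)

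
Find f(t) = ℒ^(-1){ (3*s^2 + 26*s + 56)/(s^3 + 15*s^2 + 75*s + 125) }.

f(t) = t^2*exp(-5*t)/2 - 4*t*exp(-5*t) + 3*exp(-5*t)

Factor the denominator: s^3 + 15*s^2 + 75*s + 125 = (s + 5)^3.
Partial fraction decomposition gives [3/(s + 5)] + [-4/(s + 5)^2] + [(s + 5)^(-3)].
Invert each term: 3/(s + 5) ↔ 3e^(-5t); -4/(s + 5)^2 ↔ -4t·e^(-5t); 1/(s + 5)^3 ↔ (1/2)t^2·e^(-5t).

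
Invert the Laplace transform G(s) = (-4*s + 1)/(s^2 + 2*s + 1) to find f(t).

f(t) = 5*t*exp(-t) - 4*exp(-t)

Factor the denominator: s^2 + 2*s + 1 = (s + 1)^2.
Partial fraction decomposition gives [-4/(s + 1)] + [5/(s + 1)^2].
Invert each term: -4/(s + 1) ↔ -4e^(-t); 5/(s + 1)^2 ↔ 5t·e^(-t).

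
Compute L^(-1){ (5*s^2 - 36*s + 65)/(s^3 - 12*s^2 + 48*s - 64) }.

Factor the denominator: s^3 - 12*s^2 + 48*s - 64 = (s - 4)^3.
Partial fraction decomposition gives [5/(s - 4)] + [4/(s - 4)^2] + [(s - 4)^(-3)].
Invert each term: 5/(s - 4) ↔ 5e^(4t); 4/(s - 4)^2 ↔ 4t·e^(4t); 1/(s - 4)^3 ↔ (1/2)t^2·e^(4t).

t^2*exp(4*t)/2 + 4*t*exp(4*t) + 5*exp(4*t)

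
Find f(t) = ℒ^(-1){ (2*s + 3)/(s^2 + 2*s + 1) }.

Factor the denominator: s^2 + 2*s + 1 = (s + 1)^2.
Partial fraction decomposition gives [2/(s + 1)] + [(s + 1)^(-2)].
Invert each term: 2/(s + 1) ↔ 2e^(-t); 1/(s + 1)^2 ↔ t·e^(-t).

f(t) = t*exp(-t) + 2*exp(-t)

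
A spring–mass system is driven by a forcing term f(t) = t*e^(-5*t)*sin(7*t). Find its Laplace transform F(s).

L{sin(7t)} = 7/(s^2 + 49).
Multiplying by e^(-5t) shifts s → s + 5, so L{e^(-5*t)*sin(7*t)} = 7/((s + 5)^2 + 49).
Then apply L{t·g(t)} = -d/ds[G(s)] with G(s) = 7/((s + 5)^2 + 49):
differentiating 1 time and applying the sign gives 14*(s + 5)/(s^2 + 10*s + 74)^2.

F(s) = 14*(s + 5)/(s^2 + 10*s + 74)^2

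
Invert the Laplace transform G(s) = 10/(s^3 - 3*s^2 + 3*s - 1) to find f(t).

f(t) = 5*t^2*exp(t)

Rewrite the denominator: s^3 - 3*s^2 + 3*s - 1 = (s - 1)^3.
The form in (s - 1) signals a first-shifting-theorem factor e^(t).
Since L{t^2} = 2!/s^3 = 2/s^3, the inverse is t^2*e^(t), scaled by 5.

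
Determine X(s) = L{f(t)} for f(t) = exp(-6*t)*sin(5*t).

L{sin(5t)} = 5/(s^2 + 25).
By the first shifting theorem, multiplying by e^(-6t) replaces s with s + 6.

X(s) = 5/((s + 6)^2 + 25)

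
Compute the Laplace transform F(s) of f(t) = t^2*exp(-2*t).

F(s) = 2/(s + 2)^3

L{e^(-2t)} = 1/(s + 2).
Then apply L{t^2·g(t)} = (-1)^2 d^2/ds^2[G(s)] with G(s) = 1/(s + 2):
differentiating 2 times and applying the sign gives 2/(s + 2)^3.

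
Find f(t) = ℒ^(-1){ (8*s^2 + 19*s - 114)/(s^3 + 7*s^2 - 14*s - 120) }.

Factor the denominator: s^3 + 7*s^2 - 14*s - 120 = (s - 4)*(s + 5)*(s + 6).
Partial fraction decomposition gives [6/(s + 6)] + [1/(s - 4)] + [1/(s + 5)].
Invert each term: 6/(s + 6) ↔ 6e^(-6t); 1/(s - 4) ↔ e^(4t); 1/(s + 5) ↔ e^(-5t).

f(t) = exp(4*t) + exp(-5*t) + 6*exp(-6*t)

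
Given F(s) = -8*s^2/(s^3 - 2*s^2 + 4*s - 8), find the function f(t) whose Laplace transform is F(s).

Factor the denominator: s^3 - 2*s^2 + 4*s - 8 = (s - 2)*(s^2 + 4).
Partial fraction decomposition gives [-4/(s - 2)] + [-4*s/(s^2 + 4)] + [-8/(s^2 + 4)].
Invert each term: -4/(s - 2) ↔ -4e^(2t); -4·s/(s^2 + 4) ↔ -4cos(2t); -4·2/(s^2 + 4) ↔ -4sin(2t).

f(t) = -4*exp(2*t) - 4*sin(2*t) - 4*cos(2*t)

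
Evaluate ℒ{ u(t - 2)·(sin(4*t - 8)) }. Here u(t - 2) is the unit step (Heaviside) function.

4*exp(-2*s)/(s^2 + 16)

By the second shifting theorem, L{u(t - c)·g(t - c)} = e^(-cs)·G(s) with c = 2 and G(s) = L{g(t)}.
L{sin(4t)} = 4/(s^2 + 16).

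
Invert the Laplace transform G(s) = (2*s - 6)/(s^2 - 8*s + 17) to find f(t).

Complete the square in the denominator: s^2 - 8*s + 17 = (s - 4)^2 + 1^2.
Split the numerator to match: 2*s - 6 = 2·(s - 4) + 2·1.
Invert each term: 2·(s - 4)/((s - 4)^2 + 1) ↔ 2e^(4t)cos(t); 2·1/((s - 4)^2 + 1) ↔ 2e^(4t)sin(t).

f(t) = 2*exp(4*t)*sin(t) + 2*exp(4*t)*cos(t)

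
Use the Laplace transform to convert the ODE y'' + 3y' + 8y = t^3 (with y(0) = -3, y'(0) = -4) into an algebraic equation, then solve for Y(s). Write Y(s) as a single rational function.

Apply the Laplace transform to the equation.
Using L{y''} = s^2 Y - s·y(0) - y'(0) and L{y'} = sY - y(0), with y(0) = -3, y'(0) = -4, the left side becomes (s^2 + 3*s + 8)Y - (-3*s - 13).
The right side is L{t^3} = 6/s^4.
So (s^2 + 3*s + 8)Y = 6/s^4 + (-3*s - 13).
Divide through and combine into a single rational function.

Y(s) = (-3*s^5 - 13*s^4 + 6)/(s^6 + 3*s^5 + 8*s^4)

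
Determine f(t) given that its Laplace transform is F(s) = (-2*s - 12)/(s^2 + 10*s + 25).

f(t) = -2*t*exp(-5*t) - 2*exp(-5*t)

Factor the denominator: s^2 + 10*s + 25 = (s + 5)^2.
Partial fraction decomposition gives [-2/(s + 5)] + [-2/(s + 5)^2].
Invert each term: -2/(s + 5) ↔ -2e^(-5t); -2/(s + 5)^2 ↔ -2t·e^(-5t).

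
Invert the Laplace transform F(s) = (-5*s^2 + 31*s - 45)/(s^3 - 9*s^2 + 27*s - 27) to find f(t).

f(t) = 3*t^2*exp(3*t)/2 + t*exp(3*t) - 5*exp(3*t)

Factor the denominator: s^3 - 9*s^2 + 27*s - 27 = (s - 3)^3.
Partial fraction decomposition gives [-5/(s - 3)] + [(s - 3)^(-2)] + [3/(s - 3)^3].
Invert each term: -5/(s - 3) ↔ -5e^(3t); 1/(s - 3)^2 ↔ t·e^(3t); 3/(s - 3)^3 ↔ (3/2)t^2·e^(3t).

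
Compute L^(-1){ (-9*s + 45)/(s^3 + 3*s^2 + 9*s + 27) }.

Factor the denominator: s^3 + 3*s^2 + 9*s + 27 = (s + 3)*(s^2 + 9).
Partial fraction decomposition gives [4/(s + 3)] + [-4*s/(s^2 + 9)] + [3/(s^2 + 9)].
Invert each term: 4/(s + 3) ↔ 4e^(-3t); -4·s/(s^2 + 9) ↔ -4cos(3t); 1·3/(s^2 + 9) ↔ sin(3t).

sin(3*t) - 4*cos(3*t) + 4*exp(-3*t)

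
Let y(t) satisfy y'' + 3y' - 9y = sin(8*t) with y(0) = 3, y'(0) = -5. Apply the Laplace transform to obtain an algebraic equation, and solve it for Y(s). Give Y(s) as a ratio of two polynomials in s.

Apply the Laplace transform to the equation.
The derivative rules (L{y''} = s^2 Y - s·y(0) - y'(0) and L{y'} = sY - y(0), with y(0) = 3, y'(0) = -5) turn the left side into (s^2 + 3*s - 9)Y - (3*s + 4).
The right side is L{sin(8*t)} = 8/(s^2 + 64).
So (s^2 + 3*s - 9)Y = 8/(s^2 + 64) + (3*s + 4).
Divide through and combine into a single rational function.

Y(s) = (3*s^3 + 4*s^2 + 192*s + 264)/(s^4 + 3*s^3 + 55*s^2 + 192*s - 576)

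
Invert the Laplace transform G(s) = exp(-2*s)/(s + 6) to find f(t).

f(t) = Heaviside(t - 2)*(exp(-6*t + 12))

The factor e^(-2s) signals a time shift by c = 2 (second shifting theorem).
L{e^(-6t)} = 1/(s + 6), so L^-1{1/(s + 6)} = exp(-6*t).
Hence the inverse is u(t - 2) times that function evaluated at t - 2.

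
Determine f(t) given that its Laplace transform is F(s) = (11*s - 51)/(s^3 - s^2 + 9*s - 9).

Factor the denominator: s^3 - s^2 + 9*s - 9 = (s - 1)*(s^2 + 9).
Partial fraction decomposition gives [-4/(s - 1)] + [4*s/(s^2 + 9)] + [15/(s^2 + 9)].
Invert each term: -4/(s - 1) ↔ -4e^(t); 4·s/(s^2 + 9) ↔ 4cos(3t); 5·3/(s^2 + 9) ↔ 5sin(3t).

f(t) = -4*exp(t) + 5*sin(3*t) + 4*cos(3*t)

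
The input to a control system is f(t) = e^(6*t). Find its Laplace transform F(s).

L{e^(6t)} = 1/(s - 6).

F(s) = 1/(s - 6)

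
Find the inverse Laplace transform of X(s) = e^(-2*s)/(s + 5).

Heaviside(t - 2)*(exp(-5*t + 10))

The factor e^(-2s) signals a time shift by c = 2 (second shifting theorem).
L{e^(-5t)} = 1/(s + 5), so L^-1{1/(s + 5)} = e^(-5*t).
Hence the inverse is u(t - 2) times that function evaluated at t - 2.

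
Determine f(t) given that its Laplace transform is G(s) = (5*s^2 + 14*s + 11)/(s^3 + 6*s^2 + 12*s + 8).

f(t) = 3*t^2*exp(-2*t)/2 - 6*t*exp(-2*t) + 5*exp(-2*t)

Factor the denominator: s^3 + 6*s^2 + 12*s + 8 = (s + 2)^3.
Partial fraction decomposition gives [5/(s + 2)] + [-6/(s + 2)^2] + [3/(s + 2)^3].
Invert each term: 5/(s + 2) ↔ 5e^(-2t); -6/(s + 2)^2 ↔ -6t·e^(-2t); 3/(s + 2)^3 ↔ (3/2)t^2·e^(-2t).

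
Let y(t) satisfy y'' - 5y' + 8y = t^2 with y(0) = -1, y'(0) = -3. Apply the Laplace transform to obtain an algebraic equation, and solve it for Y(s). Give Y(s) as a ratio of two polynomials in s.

Take the Laplace transform of both sides.
The derivative rules (L{y''} = s^2 Y - s·y(0) - y'(0) and L{y'} = sY - y(0), with y(0) = -1, y'(0) = -3) turn the left side into (s^2 - 5*s + 8)Y - (-s + 2).
The right side is L{t^2} = 2/s^3.
So (s^2 - 5*s + 8)Y = 2/s^3 + (-s + 2).
Isolate Y and clear denominators.

Y(s) = (-s^4 + 2*s^3 + 2)/(s^5 - 5*s^4 + 8*s^3)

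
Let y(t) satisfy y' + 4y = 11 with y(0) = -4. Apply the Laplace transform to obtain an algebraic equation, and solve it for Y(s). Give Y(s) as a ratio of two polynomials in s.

Y(s) = (-4*s + 11)/(s^2 + 4*s)

Laplace-transform each side.
The derivative rules (L{y'} = sY - y(0) = sY - (-4)) turn the left side into (s + 4)Y - (-4).
The right side is L{11} = 11/s.
So (s + 4)Y = 11/s + (-4).
Divide through and combine into a single rational function.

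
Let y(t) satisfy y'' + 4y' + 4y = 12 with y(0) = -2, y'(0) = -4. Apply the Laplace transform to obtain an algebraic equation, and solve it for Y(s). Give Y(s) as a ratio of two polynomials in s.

Apply the Laplace transform to the equation.
With L{y''} = s^2 Y - s·y(0) - y'(0) and L{y'} = sY - y(0), with y(0) = -2, y'(0) = -4: the LHS transforms to (s^2 + 4*s + 4)Y - (-2*s - 12).
The right side is L{12} = 12/s.
So (s^2 + 4*s + 4)Y = 12/s + (-2*s - 12).
Divide through and combine into a single rational function.

Y(s) = (-2*s^2 - 12*s + 12)/(s^3 + 4*s^2 + 4*s)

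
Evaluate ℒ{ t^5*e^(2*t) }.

120/(s - 2)^6

L{t^5} = 5!/s^6 = 120/s^6.
By the first shifting theorem, multiplying by e^(2t) replaces s with s - 2.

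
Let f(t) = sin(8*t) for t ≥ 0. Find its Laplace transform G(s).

L{sin(8t)} = 8/(s^2 + 64).

G(s) = 8/(s^2 + 64)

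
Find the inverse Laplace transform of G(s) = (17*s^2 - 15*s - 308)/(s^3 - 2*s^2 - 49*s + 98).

Factor the denominator: s^3 - 2*s^2 - 49*s + 98 = (s - 7)*(s - 2)*(s + 7).
Partial fraction decomposition gives [6/(s - 7)] + [5/(s + 7)] + [6/(s - 2)].
Invert each term: 6/(s - 7) ↔ 6e^(7t); 5/(s + 7) ↔ 5e^(-7t); 6/(s - 2) ↔ 6e^(2t).

6*exp(7*t) + 6*exp(2*t) + 5*exp(-7*t)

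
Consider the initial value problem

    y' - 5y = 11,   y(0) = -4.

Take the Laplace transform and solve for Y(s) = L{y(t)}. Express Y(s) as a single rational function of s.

Laplace-transform each side.
Using L{y'} = sY - y(0) = sY - (-4), the left side becomes (s - 5)Y - (-4).
The right side is L{11} = 11/s.
So (s - 5)Y = 11/s + (-4).
Divide through and combine into a single rational function.

Y(s) = (-4*s + 11)/(s^2 - 5*s)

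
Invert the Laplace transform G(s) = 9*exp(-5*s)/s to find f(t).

The factor e^(-5s) signals a time shift by c = 5 (second shifting theorem).
L{9} = 9/s, so L^-1{9/s} = 9.
Hence the inverse is u(t - 5) times that function evaluated at t - 5.

f(t) = Heaviside(t - 5)*(9)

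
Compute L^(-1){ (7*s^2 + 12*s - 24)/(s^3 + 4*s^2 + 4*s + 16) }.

Factor the denominator: s^3 + 4*s^2 + 4*s + 16 = (s + 4)*(s^2 + 4).
Partial fraction decomposition gives [2/(s + 4)] + [5*s/(s^2 + 4)] + [-8/(s^2 + 4)].
Invert each term: 2/(s + 4) ↔ 2e^(-4t); 5·s/(s^2 + 4) ↔ 5cos(2t); -4·2/(s^2 + 4) ↔ -4sin(2t).

-4*sin(2*t) + 5*cos(2*t) + 2*exp(-4*t)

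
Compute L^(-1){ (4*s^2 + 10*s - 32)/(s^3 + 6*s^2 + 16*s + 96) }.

Factor the denominator: s^3 + 6*s^2 + 16*s + 96 = (s + 6)*(s^2 + 16).
Partial fraction decomposition gives [1/(s + 6)] + [3*s/(s^2 + 16)] + [-8/(s^2 + 16)].
Invert each term: 1/(s + 6) ↔ e^(-6t); 3·s/(s^2 + 16) ↔ 3cos(4t); -2·4/(s^2 + 16) ↔ -2sin(4t).

-2*sin(4*t) + 3*cos(4*t) + exp(-6*t)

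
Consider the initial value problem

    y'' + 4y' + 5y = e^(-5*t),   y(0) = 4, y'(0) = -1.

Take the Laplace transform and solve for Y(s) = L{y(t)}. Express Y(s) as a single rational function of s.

Transform both sides with L{·}.
The derivative rules (L{y''} = s^2 Y - s·y(0) - y'(0) and L{y'} = sY - y(0), with y(0) = 4, y'(0) = -1) turn the left side into (s^2 + 4*s + 5)Y - (4*s + 15).
The right side is L{e^(-5*t)} = 1/(s + 5).
So (s^2 + 4*s + 5)Y = 1/(s + 5) + (4*s + 15).
Solve for Y(s) and write it as one ratio of polynomials.

Y(s) = (4*s^2 + 35*s + 76)/(s^3 + 9*s^2 + 25*s + 25)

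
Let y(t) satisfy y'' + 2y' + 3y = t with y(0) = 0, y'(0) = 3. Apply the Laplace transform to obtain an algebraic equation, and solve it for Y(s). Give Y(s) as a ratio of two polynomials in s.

Transform both sides with L{·}.
With L{y''} = s^2 Y - s·y(0) - y'(0) and L{y'} = sY - y(0), with y(0) = 0, y'(0) = 3: the LHS transforms to (s^2 + 2*s + 3)Y - (3).
The right side is L{t} = s^(-2).
So (s^2 + 2*s + 3)Y = s^(-2) + (3).
Isolate Y and clear denominators.

Y(s) = (3*s^2 + 1)/(s^4 + 2*s^3 + 3*s^2)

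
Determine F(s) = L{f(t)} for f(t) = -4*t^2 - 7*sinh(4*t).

By linearity of the Laplace transform, transform each term separately.
(-4)·[L{t^2} = 2!/s^3 = 2/s^3]; (-7)·[L{sinh(4t)} = 4/(s^2 - 16)].

F(s) = -28/(s^2 - 16) - 8/s^3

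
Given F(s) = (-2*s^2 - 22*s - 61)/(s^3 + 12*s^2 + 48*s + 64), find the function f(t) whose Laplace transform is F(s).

f(t) = -5*t^2*exp(-4*t)/2 - 6*t*exp(-4*t) - 2*exp(-4*t)

Factor the denominator: s^3 + 12*s^2 + 48*s + 64 = (s + 4)^3.
Partial fraction decomposition gives [-2/(s + 4)] + [-6/(s + 4)^2] + [-5/(s + 4)^3].
Invert each term: -2/(s + 4) ↔ -2e^(-4t); -6/(s + 4)^2 ↔ -6t·e^(-4t); -5/(s + 4)^3 ↔ (-5/2)t^2·e^(-4t).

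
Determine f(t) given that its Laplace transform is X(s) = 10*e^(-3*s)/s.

The factor e^(-3s) signals a time shift by c = 3 (second shifting theorem).
L{10} = 10/s, so L^-1{10/s} = 10.
Hence the inverse is u(t - 3) times that function evaluated at t - 3.

f(t) = Heaviside(t - 3)*(10)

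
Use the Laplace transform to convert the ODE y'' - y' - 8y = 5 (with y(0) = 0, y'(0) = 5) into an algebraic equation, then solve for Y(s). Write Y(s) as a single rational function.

Take the Laplace transform of both sides.
The derivative rules (L{y''} = s^2 Y - s·y(0) - y'(0) and L{y'} = sY - y(0), with y(0) = 0, y'(0) = 5) turn the left side into (s^2 - s - 8)Y - (5).
The right side is L{5} = 5/s.
So (s^2 - s - 8)Y = 5/s + (5).
Solve for Y(s) and write it as one ratio of polynomials.

Y(s) = (5*s + 5)/(s^3 - s^2 - 8*s)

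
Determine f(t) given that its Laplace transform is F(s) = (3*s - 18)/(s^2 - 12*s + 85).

Rewrite the denominator: s^2 - 12*s + 85 = (s - 6)^2 + 49.
The form in (s - 6) signals a first-shifting-theorem factor e^(6t).
Since L{cos(7t)} = s/(s^2 + 49), the inverse is e^(6*t)*cos(7*t), scaled by 3.

f(t) = 3*exp(6*t)*cos(7*t)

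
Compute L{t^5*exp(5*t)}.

120/(s - 5)^6

L{t^5} = 5!/s^6 = 120/s^6.
By the first shifting theorem, multiplying by e^(5t) replaces s with s - 5.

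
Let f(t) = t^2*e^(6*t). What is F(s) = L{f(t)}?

L{e^(6t)} = 1/(s - 6).
Then apply L{t^2·g(t)} = (-1)^2 d^2/ds^2[G(s)] with G(s) = 1/(s - 6):
differentiating 2 times and applying the sign gives 2/(s - 6)^3.

F(s) = 2/(s - 6)^3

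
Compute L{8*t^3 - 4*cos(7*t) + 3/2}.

-4*s/(s^2 + 49) + 3/(2*s) + 48/s^4

Apply the Laplace transform termwise.
(8)·[L{t^3} = 3!/s^4 = 6/s^4]; L{3/2} = (3/2)/s; (-4)·[L{cos(7t)} = s/(s^2 + 49)].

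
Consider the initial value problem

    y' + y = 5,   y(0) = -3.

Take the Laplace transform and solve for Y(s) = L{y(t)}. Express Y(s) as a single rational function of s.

Take the Laplace transform of both sides.
The derivative rules (L{y'} = sY - y(0) = sY - (-3)) turn the left side into (s + 1)Y - (-3).
The right side is L{5} = 5/s.
So (s + 1)Y = 5/s + (-3).
Isolate Y and clear denominators.

Y(s) = (-3*s + 5)/(s^2 + s)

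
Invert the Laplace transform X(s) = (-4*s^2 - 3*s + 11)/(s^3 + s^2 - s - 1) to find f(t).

Factor the denominator: s^3 + s^2 - s - 1 = (s - 1)*(s + 1)^2.
Partial fraction decomposition gives [-5/(s + 1)] + [-5/(s + 1)^2] + [1/(s - 1)].
Invert each term: -5/(s + 1) ↔ -5e^(-t); -5/(s + 1)^2 ↔ -5t·e^(-t); 1/(s - 1) ↔ e^(t).

f(t) = -5*t*exp(-t) + exp(t) - 5*exp(-t)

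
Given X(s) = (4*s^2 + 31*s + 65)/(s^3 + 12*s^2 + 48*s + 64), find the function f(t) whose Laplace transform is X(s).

f(t) = 5*t^2*exp(-4*t)/2 - t*exp(-4*t) + 4*exp(-4*t)

Factor the denominator: s^3 + 12*s^2 + 48*s + 64 = (s + 4)^3.
Partial fraction decomposition gives [4/(s + 4)] + [-1/(s + 4)^2] + [5/(s + 4)^3].
Invert each term: 4/(s + 4) ↔ 4e^(-4t); -1/(s + 4)^2 ↔ -t·e^(-4t); 5/(s + 4)^3 ↔ (5/2)t^2·e^(-4t).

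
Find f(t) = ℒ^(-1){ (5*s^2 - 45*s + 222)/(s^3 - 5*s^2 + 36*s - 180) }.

Factor the denominator: s^3 - 5*s^2 + 36*s - 180 = (s - 5)*(s^2 + 36).
Partial fraction decomposition gives [2/(s - 5)] + [3*s/(s^2 + 36)] + [-30/(s^2 + 36)].
Invert each term: 2/(s - 5) ↔ 2e^(5t); 3·s/(s^2 + 36) ↔ 3cos(6t); -5·6/(s^2 + 36) ↔ -5sin(6t).

f(t) = 2*exp(5*t) - 5*sin(6*t) + 3*cos(6*t)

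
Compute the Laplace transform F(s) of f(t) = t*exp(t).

L{e^(t)} = 1/(s - 1).
Then apply L{t·g(t)} = -d/ds[G(s)] with G(s) = 1/(s - 1):
differentiating 1 time and applying the sign gives (s - 1)^(-2).

F(s) = (s - 1)^(-2)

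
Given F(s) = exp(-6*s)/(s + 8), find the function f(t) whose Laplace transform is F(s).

The factor e^(-6s) signals a time shift by c = 6 (second shifting theorem).
L{e^(-8t)} = 1/(s + 8), so L^-1{1/(s + 8)} = exp(-8*t).
Hence the inverse is u(t - 6) times that function evaluated at t - 6.

f(t) = Heaviside(t - 6)*(exp(-8*t + 48))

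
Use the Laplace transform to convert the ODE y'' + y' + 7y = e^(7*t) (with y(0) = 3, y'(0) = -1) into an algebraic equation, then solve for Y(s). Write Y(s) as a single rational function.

Y(s) = (3*s^2 - 19*s - 13)/(s^3 - 6*s^2 - 49)

Apply the Laplace transform to the equation.
The derivative rules (L{y''} = s^2 Y - s·y(0) - y'(0) and L{y'} = sY - y(0), with y(0) = 3, y'(0) = -1) turn the left side into (s^2 + s + 7)Y - (3*s + 2).
The right side is L{e^(7*t)} = 1/(s - 7).
So (s^2 + s + 7)Y = 1/(s - 7) + (3*s + 2).
Solve for Y(s) and write it as one ratio of polynomials.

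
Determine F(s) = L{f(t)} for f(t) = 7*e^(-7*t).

F(s) = 7/(s + 7)

L{7} = 7/s.
By the first shifting theorem, multiplying by e^(-7t) replaces s with s + 7.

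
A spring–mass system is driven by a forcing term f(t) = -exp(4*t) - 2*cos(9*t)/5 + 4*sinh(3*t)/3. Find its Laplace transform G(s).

The transform is linear, so treat each term independently.
(-2/5)·[L{cos(9t)} = s/(s^2 + 81)]; (4/3)·[L{sinh(3t)} = 3/(s^2 - 9)]; (-1)·[L{e^(4t)} = 1/(s - 4)].

G(s) = -2*s/(5*(s^2 + 81)) + 4/(s^2 - 9) - 1/(s - 4)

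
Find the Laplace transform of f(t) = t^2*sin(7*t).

L{sin(7t)} = 7/(s^2 + 49).
Then apply L{t^2·g(t)} = (-1)^2 d^2/ds^2[G(s)] with G(s) = 7/(s^2 + 49):
differentiating 2 times and applying the sign gives 14*(3*s^2 - 49)/(s^2 + 49)^3.

14*(3*s^2 - 49)/(s^2 + 49)^3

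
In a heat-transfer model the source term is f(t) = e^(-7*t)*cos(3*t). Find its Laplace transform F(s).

L{cos(3t)} = s/(s^2 + 9).
By the first shifting theorem, multiplying by e^(-7t) replaces s with s + 7.

F(s) = (s + 7)/((s + 7)^2 + 9)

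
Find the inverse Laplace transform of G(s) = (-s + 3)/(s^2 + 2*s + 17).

Complete the square in the denominator: s^2 + 2*s + 17 = (s + 1)^2 + 4^2.
Split the numerator to match: -s + 3 = -1·(s + 1) + 1·4.
Invert each term: -1·(s + 1)/((s + 1)^2 + 16) ↔ -e^(-t)cos(4t); 1·4/((s + 1)^2 + 16) ↔ e^(-t)sin(4t).

exp(-t)*sin(4*t) - exp(-t)*cos(4*t)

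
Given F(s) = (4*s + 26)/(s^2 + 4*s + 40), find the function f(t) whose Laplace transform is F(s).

Complete the square in the denominator: s^2 + 4*s + 40 = (s + 2)^2 + 6^2.
Split the numerator to match: 4*s + 26 = 4·(s + 2) + 3·6.
Invert each term: 4·(s + 2)/((s + 2)^2 + 36) ↔ 4e^(-2t)cos(6t); 3·6/((s + 2)^2 + 36) ↔ 3e^(-2t)sin(6t).

f(t) = 3*exp(-2*t)*sin(6*t) + 4*exp(-2*t)*cos(6*t)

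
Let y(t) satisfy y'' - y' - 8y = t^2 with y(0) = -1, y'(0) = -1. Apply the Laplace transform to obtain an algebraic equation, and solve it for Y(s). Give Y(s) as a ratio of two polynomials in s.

Transform both sides with L{·}.
Using L{y''} = s^2 Y - s·y(0) - y'(0) and L{y'} = sY - y(0), with y(0) = -1, y'(0) = -1, the left side becomes (s^2 - s - 8)Y - (-s).
The right side is L{t^2} = 2/s^3.
So (s^2 - s - 8)Y = 2/s^3 + (-s).
Divide through and combine into a single rational function.

Y(s) = (-s^4 + 2)/(s^5 - s^4 - 8*s^3)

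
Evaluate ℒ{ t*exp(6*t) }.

(s - 6)^(-2)

L{e^(6t)} = 1/(s - 6).
Then apply L{t·g(t)} = -d/ds[G(s)] with G(s) = 1/(s - 6):
differentiating 1 time and applying the sign gives (s - 6)^(-2).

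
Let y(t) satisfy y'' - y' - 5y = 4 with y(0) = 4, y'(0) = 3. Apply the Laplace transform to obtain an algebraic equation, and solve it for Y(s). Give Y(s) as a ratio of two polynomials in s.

Transform both sides with L{·}.
With L{y''} = s^2 Y - s·y(0) - y'(0) and L{y'} = sY - y(0), with y(0) = 4, y'(0) = 3: the LHS transforms to (s^2 - s - 5)Y - (4*s - 1).
The right side is L{4} = 4/s.
So (s^2 - s - 5)Y = 4/s + (4*s - 1).
Solve for Y(s) and write it as one ratio of polynomials.

Y(s) = (4*s^2 - s + 4)/(s^3 - s^2 - 5*s)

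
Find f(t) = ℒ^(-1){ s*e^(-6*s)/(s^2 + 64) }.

f(t) = Heaviside(t - 6)*(cos(8*t - 48))

The factor e^(-6s) signals a time shift by c = 6 (second shifting theorem).
L{cos(8t)} = s/(s^2 + 64), so L^-1{s/(s^2 + 64)} = cos(8*t).
Hence the inverse is u(t - 6) times that function evaluated at t - 6.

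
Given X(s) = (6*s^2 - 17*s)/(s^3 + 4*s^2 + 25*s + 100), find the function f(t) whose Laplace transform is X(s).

f(t) = -5*sin(5*t) + 2*cos(5*t) + 4*exp(-4*t)

Factor the denominator: s^3 + 4*s^2 + 25*s + 100 = (s + 4)*(s^2 + 25).
Partial fraction decomposition gives [4/(s + 4)] + [2*s/(s^2 + 25)] + [-25/(s^2 + 25)].
Invert each term: 4/(s + 4) ↔ 4e^(-4t); 2·s/(s^2 + 25) ↔ 2cos(5t); -5·5/(s^2 + 25) ↔ -5sin(5t).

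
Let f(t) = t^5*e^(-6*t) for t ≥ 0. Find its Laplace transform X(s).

L{t^5} = 5!/s^6 = 120/s^6.
By the first shifting theorem, multiplying by e^(-6t) replaces s with s + 6.

X(s) = 120/(s + 6)^6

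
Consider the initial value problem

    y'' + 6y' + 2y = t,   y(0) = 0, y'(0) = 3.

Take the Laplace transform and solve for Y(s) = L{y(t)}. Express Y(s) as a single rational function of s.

Y(s) = (3*s^2 + 1)/(s^4 + 6*s^3 + 2*s^2)

Apply the Laplace transform to the equation.
Using L{y''} = s^2 Y - s·y(0) - y'(0) and L{y'} = sY - y(0), with y(0) = 0, y'(0) = 3, the left side becomes (s^2 + 6*s + 2)Y - (3).
The right side is L{t} = s^(-2).
So (s^2 + 6*s + 2)Y = s^(-2) + (3).
Solve for Y(s) and write it as one ratio of polynomials.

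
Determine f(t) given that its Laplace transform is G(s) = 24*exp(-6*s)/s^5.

The factor e^(-6s) signals a time shift by c = 6 (second shifting theorem).
L{t^4} = 4!/s^5 = 24/s^5, so L^-1{24/s^5} = t^4.
Hence the inverse is u(t - 6) times that function evaluated at t - 6.

f(t) = Heaviside(t - 6)*((t - 6)^4)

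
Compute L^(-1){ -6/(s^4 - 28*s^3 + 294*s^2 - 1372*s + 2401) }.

Rewrite the denominator: s^4 - 28*s^3 + 294*s^2 - 1372*s + 2401 = (s - 7)^4.
The form in (s - 7) signals a first-shifting-theorem factor e^(7t).
Since L{t^3} = 3!/s^4 = 6/s^4, the inverse is t^3*exp(7*t), scaled by -1.

-t^3*exp(7*t)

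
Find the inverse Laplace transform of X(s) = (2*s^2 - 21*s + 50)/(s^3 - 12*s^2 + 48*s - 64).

-t^2*exp(4*t) - 5*t*exp(4*t) + 2*exp(4*t)

Factor the denominator: s^3 - 12*s^2 + 48*s - 64 = (s - 4)^3.
Partial fraction decomposition gives [2/(s - 4)] + [-5/(s - 4)^2] + [-2/(s - 4)^3].
Invert each term: 2/(s - 4) ↔ 2e^(4t); -5/(s - 4)^2 ↔ -5t·e^(4t); -2/(s - 4)^3 ↔ (-1)t^2·e^(4t).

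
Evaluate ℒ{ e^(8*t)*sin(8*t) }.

8/((s - 8)^2 + 64)

L{sin(8t)} = 8/(s^2 + 64).
By the first shifting theorem, multiplying by e^(8t) replaces s with s - 8.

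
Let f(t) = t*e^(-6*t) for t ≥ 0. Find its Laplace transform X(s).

X(s) = (s + 6)^(-2)

L{t} = 1!/s^2 = 1/s^2.
By the first shifting theorem, multiplying by e^(-6t) replaces s with s + 6.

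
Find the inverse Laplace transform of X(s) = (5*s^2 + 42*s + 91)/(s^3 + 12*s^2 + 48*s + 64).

Factor the denominator: s^3 + 12*s^2 + 48*s + 64 = (s + 4)^3.
Partial fraction decomposition gives [5/(s + 4)] + [2/(s + 4)^2] + [3/(s + 4)^3].
Invert each term: 5/(s + 4) ↔ 5e^(-4t); 2/(s + 4)^2 ↔ 2t·e^(-4t); 3/(s + 4)^3 ↔ (3/2)t^2·e^(-4t).

3*t^2*exp(-4*t)/2 + 2*t*exp(-4*t) + 5*exp(-4*t)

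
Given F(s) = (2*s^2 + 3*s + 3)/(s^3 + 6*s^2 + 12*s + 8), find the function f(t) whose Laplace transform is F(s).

f(t) = 5*t^2*exp(-2*t)/2 - 5*t*exp(-2*t) + 2*exp(-2*t)

Factor the denominator: s^3 + 6*s^2 + 12*s + 8 = (s + 2)^3.
Partial fraction decomposition gives [2/(s + 2)] + [-5/(s + 2)^2] + [5/(s + 2)^3].
Invert each term: 2/(s + 2) ↔ 2e^(-2t); -5/(s + 2)^2 ↔ -5t·e^(-2t); 5/(s + 2)^3 ↔ (5/2)t^2·e^(-2t).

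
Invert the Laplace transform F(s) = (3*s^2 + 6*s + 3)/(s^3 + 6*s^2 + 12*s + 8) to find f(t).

f(t) = 3*t^2*exp(-2*t)/2 - 6*t*exp(-2*t) + 3*exp(-2*t)

Factor the denominator: s^3 + 6*s^2 + 12*s + 8 = (s + 2)^3.
Partial fraction decomposition gives [3/(s + 2)] + [-6/(s + 2)^2] + [3/(s + 2)^3].
Invert each term: 3/(s + 2) ↔ 3e^(-2t); -6/(s + 2)^2 ↔ -6t·e^(-2t); 3/(s + 2)^3 ↔ (3/2)t^2·e^(-2t).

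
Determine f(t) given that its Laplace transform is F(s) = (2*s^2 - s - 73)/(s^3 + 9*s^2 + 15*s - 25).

Factor the denominator: s^3 + 9*s^2 + 15*s - 25 = (s - 1)*(s + 5)^2.
Partial fraction decomposition gives [4/(s + 5)] + [3/(s + 5)^2] + [-2/(s - 1)].
Invert each term: 4/(s + 5) ↔ 4e^(-5t); 3/(s + 5)^2 ↔ 3t·e^(-5t); -2/(s - 1) ↔ -2e^(t).

f(t) = 3*t*exp(-5*t) - 2*exp(t) + 4*exp(-5*t)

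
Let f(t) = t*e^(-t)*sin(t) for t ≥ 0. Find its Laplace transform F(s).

F(s) = 2*(s + 1)/(s^2 + 2*s + 2)^2

L{sin(t)} = 1/(s^2 + 1).
Multiplying by e^(-t) shifts s → s + 1, so L{e^(-t)*sin(t)} = 1/((s + 1)^2 + 1).
Then apply L{t·g(t)} = -d/ds[G(s)] with G(s) = 1/((s + 1)^2 + 1):
differentiating 1 time and applying the sign gives 2*(s + 1)/(s^2 + 2*s + 2)^2.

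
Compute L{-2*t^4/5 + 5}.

By linearity of the Laplace transform, transform each term separately.
L{5} = 5/s; (-2/5)·[L{t^4} = 4!/s^5 = 24/s^5].

5/s - 48/(5*s^5)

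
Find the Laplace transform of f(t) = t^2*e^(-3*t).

2/(s + 3)^3

L{e^(-3t)} = 1/(s + 3).
Then apply L{t^2·g(t)} = (-1)^2 d^2/ds^2[H(s)] with H(s) = 1/(s + 3):
differentiating 2 times and applying the sign gives 2/(s + 3)^3.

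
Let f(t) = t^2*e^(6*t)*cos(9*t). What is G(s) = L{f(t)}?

G(s) = 2*(s - 6)*(s^2 - 12*s - 207)/(s^2 - 12*s + 117)^3

L{cos(9t)} = s/(s^2 + 81).
Multiplying by e^(6t) shifts s → s - 6, so L{e^(6*t)*cos(9*t)} = (s - 6)/((s - 6)^2 + 81).
Then apply L{t^2·g(t)} = (-1)^2 d^2/ds^2[H(s)] with H(s) = (s - 6)/((s - 6)^2 + 81):
differentiating 2 times and applying the sign gives 2*(s - 6)*(s^2 - 12*s - 207)/(s^2 - 12*s + 117)^3.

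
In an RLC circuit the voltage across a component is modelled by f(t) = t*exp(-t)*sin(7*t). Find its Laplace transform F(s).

F(s) = 14*(s + 1)/(s^2 + 2*s + 50)^2

L{sin(7t)} = 7/(s^2 + 49).
Multiplying by e^(-t) shifts s → s + 1, so L{exp(-t)*sin(7*t)} = 7/((s + 1)^2 + 49).
Then apply L{t·g(t)} = -d/ds[G(s)] with G(s) = 7/((s + 1)^2 + 49):
differentiating 1 time and applying the sign gives 14*(s + 1)/(s^2 + 2*s + 50)^2.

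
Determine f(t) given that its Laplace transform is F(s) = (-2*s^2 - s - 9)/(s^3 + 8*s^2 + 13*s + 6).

Factor the denominator: s^3 + 8*s^2 + 13*s + 6 = (s + 1)^2*(s + 6).
Partial fraction decomposition gives [1/(s + 1)] + [-2/(s + 1)^2] + [-3/(s + 6)].
Invert each term: 1/(s + 1) ↔ e^(-t); -2/(s + 1)^2 ↔ -2t·e^(-t); -3/(s + 6) ↔ -3e^(-6t).

f(t) = -2*t*exp(-t) + exp(-t) - 3*exp(-6*t)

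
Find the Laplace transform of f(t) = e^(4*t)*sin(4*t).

L{sin(4t)} = 4/(s^2 + 16).
By the first shifting theorem, multiplying by e^(4t) replaces s with s - 4.

4/((s - 4)^2 + 16)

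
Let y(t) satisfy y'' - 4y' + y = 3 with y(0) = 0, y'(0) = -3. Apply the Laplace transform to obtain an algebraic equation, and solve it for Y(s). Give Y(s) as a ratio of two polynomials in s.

Take the Laplace transform of both sides.
Using L{y''} = s^2 Y - s·y(0) - y'(0) and L{y'} = sY - y(0), with y(0) = 0, y'(0) = -3, the left side becomes (s^2 - 4*s + 1)Y - (-3).
The right side is L{3} = 3/s.
So (s^2 - 4*s + 1)Y = 3/s + (-3).
Isolate Y and clear denominators.

Y(s) = (-3*s + 3)/(s^3 - 4*s^2 + s)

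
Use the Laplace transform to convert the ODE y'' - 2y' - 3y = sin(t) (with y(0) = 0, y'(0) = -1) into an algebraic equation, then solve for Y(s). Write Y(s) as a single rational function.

Transform both sides with L{·}.
The derivative rules (L{y''} = s^2 Y - s·y(0) - y'(0) and L{y'} = sY - y(0), with y(0) = 0, y'(0) = -1) turn the left side into (s^2 - 2*s - 3)Y - (-1).
The right side is L{sin(t)} = 1/(s^2 + 1).
So (s^2 - 2*s - 3)Y = 1/(s^2 + 1) + (-1).
Divide through and combine into a single rational function.

Y(s) = -s^2/(s^4 - 2*s^3 - 2*s^2 - 2*s - 3)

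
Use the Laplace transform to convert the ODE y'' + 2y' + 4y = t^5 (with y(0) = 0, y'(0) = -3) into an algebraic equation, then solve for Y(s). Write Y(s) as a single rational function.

Take the Laplace transform of both sides.
With L{y''} = s^2 Y - s·y(0) - y'(0) and L{y'} = sY - y(0), with y(0) = 0, y'(0) = -3: the LHS transforms to (s^2 + 2*s + 4)Y - (-3).
The right side is L{t^5} = 120/s^6.
So (s^2 + 2*s + 4)Y = 120/s^6 + (-3).
Solve for Y(s) and write it as one ratio of polynomials.

Y(s) = (-3*s^6 + 120)/(s^8 + 2*s^7 + 4*s^6)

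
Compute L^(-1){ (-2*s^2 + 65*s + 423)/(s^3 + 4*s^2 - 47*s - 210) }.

Factor the denominator: s^3 + 4*s^2 - 47*s - 210 = (s - 7)*(s + 5)*(s + 6).
Partial fraction decomposition gives [-3/(s + 6)] + [5/(s - 7)] + [-4/(s + 5)].
Invert each term: -3/(s + 6) ↔ -3e^(-6t); 5/(s - 7) ↔ 5e^(7t); -4/(s + 5) ↔ -4e^(-5t).

5*exp(7*t) - 4*exp(-5*t) - 3*exp(-6*t)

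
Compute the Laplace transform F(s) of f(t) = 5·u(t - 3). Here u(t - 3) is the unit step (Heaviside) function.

By the second shifting theorem, L{u(t - c)·g(t - c)} = e^(-cs)·G(s) with c = 3 and G(s) = L{g(t)}.
L{5} = 5/s.

F(s) = 5*exp(-3*s)/s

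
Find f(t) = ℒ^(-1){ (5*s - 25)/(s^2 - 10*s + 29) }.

Rewrite the denominator: s^2 - 10*s + 29 = (s - 5)^2 + 4.
The form in (s - 5) signals a first-shifting-theorem factor e^(5t).
Since L{cos(2t)} = s/(s^2 + 4), the inverse is exp(5*t)*cos(2*t), scaled by 5.

f(t) = 5*exp(5*t)*cos(2*t)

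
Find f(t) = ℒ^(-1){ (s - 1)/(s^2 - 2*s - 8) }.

Rewrite the denominator: s^2 - 2*s - 8 = (s - 1)^2 - 9.
The form in (s - 1) signals a first-shifting-theorem factor e^(t).
Since L{cosh(3t)} = s/(s^2 - 9), the inverse is e^(t)*cosh(3*t).

f(t) = exp(t)*cosh(3*t)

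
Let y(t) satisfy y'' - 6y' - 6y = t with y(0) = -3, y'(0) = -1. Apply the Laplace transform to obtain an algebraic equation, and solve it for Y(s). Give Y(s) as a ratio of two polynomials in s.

Take the Laplace transform of both sides.
Using L{y''} = s^2 Y - s·y(0) - y'(0) and L{y'} = sY - y(0), with y(0) = -3, y'(0) = -1, the left side becomes (s^2 - 6*s - 6)Y - (-3*s + 17).
The right side is L{t} = s^(-2).
So (s^2 - 6*s - 6)Y = s^(-2) + (-3*s + 17).
Solve for Y(s) and write it as one ratio of polynomials.

Y(s) = (-3*s^3 + 17*s^2 + 1)/(s^4 - 6*s^3 - 6*s^2)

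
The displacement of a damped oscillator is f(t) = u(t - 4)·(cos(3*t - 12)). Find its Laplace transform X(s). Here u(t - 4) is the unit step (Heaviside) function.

X(s) = s*exp(-4*s)/(s^2 + 9)

By the second shifting theorem, L{u(t - c)·g(t - c)} = e^(-cs)·G(s) with c = 4 and G(s) = L{g(t)}.
L{cos(3t)} = s/(s^2 + 9).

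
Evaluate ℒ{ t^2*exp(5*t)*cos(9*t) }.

L{cos(9t)} = s/(s^2 + 81).
Multiplying by e^(5t) shifts s → s - 5, so L{exp(5*t)*cos(9*t)} = (s - 5)/((s - 5)^2 + 81).
Then apply L{t^2·g(t)} = (-1)^2 d^2/ds^2[G(s)] with G(s) = (s - 5)/((s - 5)^2 + 81):
differentiating 2 times and applying the sign gives 2*(s - 5)*(s^2 - 10*s - 218)/(s^2 - 10*s + 106)^3.

2*(s - 5)*(s^2 - 10*s - 218)/(s^2 - 10*s + 106)^3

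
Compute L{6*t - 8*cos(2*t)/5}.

By linearity of the Laplace transform, transform each term separately.
(-8/5)·[L{cos(2t)} = s/(s^2 + 4)]; (6)·[L{t} = 1!/s^2 = 1/s^2].

-8*s/(5*(s^2 + 4)) + 6/s^2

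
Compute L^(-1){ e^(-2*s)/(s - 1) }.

The factor e^(-2s) signals a time shift by c = 2 (second shifting theorem).
L{e^(t)} = 1/(s - 1), so L^-1{1/(s - 1)} = e^(t).
Hence the inverse is u(t - 2) times that function evaluated at t - 2.

Heaviside(t - 2)*(exp(t - 2))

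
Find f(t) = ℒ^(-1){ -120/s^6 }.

Since L{t^5} = 5!/s^6 = 120/s^6, the inverse is t^5, scaled by -1.

f(t) = -t^5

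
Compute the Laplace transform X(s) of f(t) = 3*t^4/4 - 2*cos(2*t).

X(s) = -2*s/(s^2 + 4) + 18/s^5

The transform is linear, so treat each term independently.
(-2)·[L{cos(2t)} = s/(s^2 + 4)]; (3/4)·[L{t^4} = 4!/s^5 = 24/s^5].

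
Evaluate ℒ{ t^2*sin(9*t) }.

54*(s^2 - 27)/(s^2 + 81)^3

L{sin(9t)} = 9/(s^2 + 81).
Then apply L{t^2·g(t)} = (-1)^2 d^2/ds^2[G(s)] with G(s) = 9/(s^2 + 81):
differentiating 2 times and applying the sign gives 54*(s^2 - 27)/(s^2 + 81)^3.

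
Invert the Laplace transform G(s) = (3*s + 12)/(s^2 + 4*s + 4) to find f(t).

Factor the denominator: s^2 + 4*s + 4 = (s + 2)^2.
Partial fraction decomposition gives [3/(s + 2)] + [6/(s + 2)^2].
Invert each term: 3/(s + 2) ↔ 3e^(-2t); 6/(s + 2)^2 ↔ 6t·e^(-2t).

f(t) = 6*t*exp(-2*t) + 3*exp(-2*t)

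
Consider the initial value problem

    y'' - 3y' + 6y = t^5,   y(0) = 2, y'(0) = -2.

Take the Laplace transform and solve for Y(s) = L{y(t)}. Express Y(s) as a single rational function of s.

Transform both sides with L{·}.
With L{y''} = s^2 Y - s·y(0) - y'(0) and L{y'} = sY - y(0), with y(0) = 2, y'(0) = -2: the LHS transforms to (s^2 - 3*s + 6)Y - (2*s - 8).
The right side is L{t^5} = 120/s^6.
So (s^2 - 3*s + 6)Y = 120/s^6 + (2*s - 8).
Divide through and combine into a single rational function.

Y(s) = (2*s^7 - 8*s^6 + 120)/(s^8 - 3*s^7 + 6*s^6)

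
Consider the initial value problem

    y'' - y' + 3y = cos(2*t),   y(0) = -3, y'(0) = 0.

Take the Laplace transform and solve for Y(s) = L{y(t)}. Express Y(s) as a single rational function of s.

Take the Laplace transform of both sides.
With L{y''} = s^2 Y - s·y(0) - y'(0) and L{y'} = sY - y(0), with y(0) = -3, y'(0) = 0: the LHS transforms to (s^2 - s + 3)Y - (-3*s + 3).
The right side is L{cos(2*t)} = s/(s^2 + 4).
So (s^2 - s + 3)Y = s/(s^2 + 4) + (-3*s + 3).
Solve for Y(s) and write it as one ratio of polynomials.

Y(s) = (-3*s^3 + 3*s^2 - 11*s + 12)/(s^4 - s^3 + 7*s^2 - 4*s + 12)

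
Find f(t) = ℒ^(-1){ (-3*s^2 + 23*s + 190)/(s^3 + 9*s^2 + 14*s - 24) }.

f(t) = 6*exp(t) - 5*exp(-4*t) - 4*exp(-6*t)

Factor the denominator: s^3 + 9*s^2 + 14*s - 24 = (s - 1)*(s + 4)*(s + 6).
Partial fraction decomposition gives [-5/(s + 4)] + [-4/(s + 6)] + [6/(s - 1)].
Invert each term: -5/(s + 4) ↔ -5e^(-4t); -4/(s + 6) ↔ -4e^(-6t); 6/(s - 1) ↔ 6e^(t).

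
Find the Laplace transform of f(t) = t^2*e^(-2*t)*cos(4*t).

2*(s + 2)*(s^2 + 4*s - 44)/(s^2 + 4*s + 20)^3

L{cos(4t)} = s/(s^2 + 16).
Multiplying by e^(-2t) shifts s → s + 2, so L{e^(-2*t)*cos(4*t)} = (s + 2)/((s + 2)^2 + 16).
Then apply L{t^2·g(t)} = (-1)^2 d^2/ds^2[G(s)] with G(s) = (s + 2)/((s + 2)^2 + 16):
differentiating 2 times and applying the sign gives 2*(s + 2)*(s^2 + 4*s - 44)/(s^2 + 4*s + 20)^3.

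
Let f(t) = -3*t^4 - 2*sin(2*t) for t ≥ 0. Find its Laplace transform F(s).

F(s) = -4/(s^2 + 4) - 72/s^5

Apply the Laplace transform termwise.
(-2)·[L{sin(2t)} = 2/(s^2 + 4)]; (-3)·[L{t^4} = 4!/s^5 = 24/s^5].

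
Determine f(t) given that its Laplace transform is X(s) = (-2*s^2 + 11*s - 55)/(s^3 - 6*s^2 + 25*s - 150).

Factor the denominator: s^3 - 6*s^2 + 25*s - 150 = (s - 6)*(s^2 + 25).
Partial fraction decomposition gives [-1/(s - 6)] + [-s/(s^2 + 25)] + [5/(s^2 + 25)].
Invert each term: -1/(s - 6) ↔ -e^(6t); -1·s/(s^2 + 25) ↔ -cos(5t); 1·5/(s^2 + 25) ↔ sin(5t).

f(t) = -exp(6*t) + sin(5*t) - cos(5*t)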